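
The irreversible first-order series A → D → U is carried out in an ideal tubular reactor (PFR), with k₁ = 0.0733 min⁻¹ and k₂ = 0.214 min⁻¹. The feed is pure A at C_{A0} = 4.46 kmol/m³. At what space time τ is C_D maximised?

The intermediate peaks when r₁ = r₂, i.e. k₁e^(−k₁τ) = k₂e^(−k₂τ), giving τ_opt = ln(k₂/k₁)/(k₂−k₁).
= ln(0.214/0.0733)/(0.214−0.0733) = ln(2.920)/0.1407 = 1.071/0.1407 = 7.61 min.

7.61 min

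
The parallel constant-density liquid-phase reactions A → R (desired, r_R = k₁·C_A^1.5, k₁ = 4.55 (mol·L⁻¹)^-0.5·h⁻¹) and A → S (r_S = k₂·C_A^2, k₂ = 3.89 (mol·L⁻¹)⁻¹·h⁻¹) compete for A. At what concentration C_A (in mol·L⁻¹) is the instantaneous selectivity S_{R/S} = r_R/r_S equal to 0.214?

S_{R/S} = (k₁/k₂)·C_A^-0.5 ⇒ C_A = (S·k₂/k₁)^(-2).
= (0.214×3.89/4.55)^(-2) = (0.1830)^(-2) = 29.9 mol·L⁻¹.

29.9 mol·L⁻¹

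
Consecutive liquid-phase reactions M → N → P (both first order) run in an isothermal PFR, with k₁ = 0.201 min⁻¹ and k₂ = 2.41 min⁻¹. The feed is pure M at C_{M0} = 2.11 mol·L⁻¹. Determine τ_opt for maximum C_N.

Setting dC_N/dτ = 0 gives τ_opt = ln(k₂/k₁)/(k₂−k₁).
= ln(2.41/0.201)/(2.41−0.201) = ln(11.99)/2.209 = 2.484/2.209 = 1.12 min.

1.12 min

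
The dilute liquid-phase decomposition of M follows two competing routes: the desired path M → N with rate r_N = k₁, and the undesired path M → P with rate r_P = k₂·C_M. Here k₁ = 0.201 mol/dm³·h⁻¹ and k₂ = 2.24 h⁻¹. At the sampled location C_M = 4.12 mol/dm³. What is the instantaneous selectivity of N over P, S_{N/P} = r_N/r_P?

S_{N/P} = r_N/r_P = (k₁)/(k₂·C_M) = (k₁/k₂)·C_M⁻¹.
= (0.201) / (2.24×4.120) = 0.2010/9.229 = 0.0218.

0.0218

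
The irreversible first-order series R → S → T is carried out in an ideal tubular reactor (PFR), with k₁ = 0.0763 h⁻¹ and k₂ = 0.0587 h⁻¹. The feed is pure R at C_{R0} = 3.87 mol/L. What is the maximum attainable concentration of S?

1.61 mol/L

Evaluating C_S at τ_opt = ln(k₂/k₁)/(k₂−k₁) gives C_{S,max}/C_{R0} = (k₁/k₂)^[k₂/(k₂−k₁)].
= (0.0763/0.0587)^(0.0587/(0.0587−0.0763)) = (1.300)^(-3.335) = 0.4170.
C_{S,max} = 0.4170×3.87 = 1.61 mol/L.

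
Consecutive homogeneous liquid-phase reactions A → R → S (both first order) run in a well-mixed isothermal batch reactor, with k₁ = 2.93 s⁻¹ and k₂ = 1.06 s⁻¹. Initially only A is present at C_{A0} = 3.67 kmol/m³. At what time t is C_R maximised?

The intermediate peaks when r₁ = r₂, i.e. k₁e^(−k₁t) = k₂e^(−k₂t), giving t_opt = ln(k₂/k₁)/(k₂−k₁).
= ln(1.06/2.93)/(1.06−2.93) = ln(0.3618)/-1.870 = -1.017/-1.870 = 0.544 s.

0.544 s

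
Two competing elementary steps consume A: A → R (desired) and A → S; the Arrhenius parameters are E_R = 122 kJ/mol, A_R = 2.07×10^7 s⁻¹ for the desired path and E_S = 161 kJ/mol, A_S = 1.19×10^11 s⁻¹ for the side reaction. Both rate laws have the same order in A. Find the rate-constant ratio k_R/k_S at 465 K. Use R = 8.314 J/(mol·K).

4.18

Since both paths have the same order in A, the concentration cancels and S_{R/S} = k_R/k_S = (A_R/A_S)·exp[(E_S−E_R)/(RT)].
(E_S−E_R)/(RT) = (161−122)×10³/(8.314×465) = 39000/3866 = 10.09.
k_R/k_S = (2.07×10^7/1.19×10^11)·exp(10.09) = 1.739×10^-4 × 24051 = 4.18.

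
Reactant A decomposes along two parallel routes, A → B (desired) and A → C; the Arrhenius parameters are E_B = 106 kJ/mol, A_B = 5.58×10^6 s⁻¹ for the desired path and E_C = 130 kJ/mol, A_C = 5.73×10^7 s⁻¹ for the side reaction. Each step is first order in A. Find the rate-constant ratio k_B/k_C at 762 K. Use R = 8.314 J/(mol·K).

Since both paths have the same order in A, the concentration cancels and S_{B/C} = k_B/k_C = (A_B/A_C)·exp[(E_C−E_B)/(RT)].
(E_C−E_B)/(RT) = (130−106)×10³/(8.314×762) = 24000/6335 = 3.788.
k_B/k_C = (5.58×10^6/5.73×10^7)·exp(3.788) = 0.09738 × 44.18 = 4.30.

4.30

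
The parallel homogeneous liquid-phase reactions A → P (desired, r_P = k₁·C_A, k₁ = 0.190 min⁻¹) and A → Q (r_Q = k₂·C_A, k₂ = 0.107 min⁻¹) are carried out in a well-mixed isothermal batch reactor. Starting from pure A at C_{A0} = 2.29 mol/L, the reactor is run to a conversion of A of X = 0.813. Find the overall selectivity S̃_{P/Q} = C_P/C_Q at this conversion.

1.78

C_A = C_{A0}(1−X) = 0.4282 mol/L.
Both paths are first order in A, so the instantaneous fraction to P is constant: dC_P/d(−C_A) = k₁/(k₁+k₂) = 0.6397.
C_P = 0.6397·(C_{A0}−C_A) = 0.6397×1.862 = 1.19 mol/L.
C_Q = (C_{A0}−C_A)−C_P = 0.6707 mol/L; S̃_{P/Q} = 1.191/0.6707 = 1.78.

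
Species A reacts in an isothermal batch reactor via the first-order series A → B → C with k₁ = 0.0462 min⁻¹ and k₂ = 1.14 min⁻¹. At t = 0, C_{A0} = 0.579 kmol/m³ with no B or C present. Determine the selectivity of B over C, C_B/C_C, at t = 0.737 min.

2.08

The intermediate concentration in a first-order A→B→C sequence is C_B = k₁C_{A0}(e^(−k₁t) − e^(−k₂t))/(k₂−k₁).
e^(−k₁t) = e^(−0.0462×0.737) = e^(−0.03405) = 0.9665; e^(−k₂t) = e^(−0.8402) = 0.4316.
C_B = 0.0462×0.579/(1.14−0.0462) × (0.9665−0.4316) = 0.02446×0.5349 = 0.01308 kmol/m³.
C_A = C_{A0}e^(−k₁t) = 0.5596 kmol/m³, so C_C = C_{A0}−C_A−C_B = 0.006302 kmol/m³; C_B/C_C = 2.08.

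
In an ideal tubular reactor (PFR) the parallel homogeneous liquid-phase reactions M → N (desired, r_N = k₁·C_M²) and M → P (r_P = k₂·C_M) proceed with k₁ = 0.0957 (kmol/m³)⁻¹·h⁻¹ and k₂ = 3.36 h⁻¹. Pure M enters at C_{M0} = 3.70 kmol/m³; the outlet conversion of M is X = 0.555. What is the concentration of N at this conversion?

0.145 kmol/m³

C_M = C_{M0}(1−X) = 1.646 kmol/m³.
Along a PFR/batch, dC_P/dC_M = −r_P/(r_N+r_P) = −k₂/(k₂+k₁·C_M).
Integrating from C_{M0} to C_M: C_P = (3.36/0.0957)·ln[(3.36+0.0957·3.70)/(3.36+0.0957·1.65)] = 35.11·ln(3.714/3.518) = 1.909 kmol/m³.
Then C_N = (C_{M0}−C_M) − C_P = 2.054 − 1.909 = 0.1448 kmol/m³.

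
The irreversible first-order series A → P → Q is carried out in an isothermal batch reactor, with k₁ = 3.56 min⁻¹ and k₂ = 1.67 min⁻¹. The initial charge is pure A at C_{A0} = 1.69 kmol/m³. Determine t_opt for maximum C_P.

0.400 min

Setting dC_P/dt = 0 gives t_opt = ln(k₂/k₁)/(k₂−k₁).
= ln(1.67/3.56)/(1.67−3.56) = ln(0.4691)/-1.890 = -0.7569/-1.890 = 0.400 min.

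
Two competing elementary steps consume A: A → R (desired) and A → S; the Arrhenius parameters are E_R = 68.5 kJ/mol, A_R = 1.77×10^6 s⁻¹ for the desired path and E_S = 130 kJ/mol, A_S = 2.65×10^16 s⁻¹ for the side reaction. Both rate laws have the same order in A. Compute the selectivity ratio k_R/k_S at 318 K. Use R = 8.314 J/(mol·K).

With equal orders, S_{R/S} = k_R/k_S = (A_R/A_S)·exp[(E_S−E_R)/(RT)].
(E_S−E_R)/(RT) = (130−68.5)×10³/(8.314×318) = 61500/2644 = 23.26.
k_R/k_S = (1.77×10^6/2.65×10^16)·exp(23.26) = 6.679×10^-11 × 1.266×10^10 = 0.845.

0.845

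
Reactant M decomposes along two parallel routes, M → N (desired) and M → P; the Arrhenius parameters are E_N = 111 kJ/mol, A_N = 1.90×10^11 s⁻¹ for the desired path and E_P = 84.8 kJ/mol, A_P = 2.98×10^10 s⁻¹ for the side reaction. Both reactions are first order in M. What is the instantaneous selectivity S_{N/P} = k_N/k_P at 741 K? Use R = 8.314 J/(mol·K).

0.0907

k_N/k_P = (A_N/A_P)·exp[−(E_N−E_P)/(RT)] = (A_N/A_P)·exp[(E_P−E_N)/(RT)].
(E_P−E_N)/(RT) = (84.8−111)×10³/(8.314×741) = -26200/6161 = -4.253.
k_N/k_P = (1.90×10^11/2.98×10^10)·exp(-4.253) = 6.376 × 0.01422 = 0.0907.
Since E_N > E_P, raising the temperature improves selectivity toward N.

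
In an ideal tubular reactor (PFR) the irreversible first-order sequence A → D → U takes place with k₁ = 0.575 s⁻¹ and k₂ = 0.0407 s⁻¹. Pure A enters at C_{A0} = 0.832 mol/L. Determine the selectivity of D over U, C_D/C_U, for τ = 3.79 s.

9.28

The intermediate concentration in a first-order A→B→C sequence is C_D = k₁C_{A0}(e^(−k₁τ) − e^(−k₂τ))/(k₂−k₁).
e^(−k₁τ) = e^(−0.575×3.79) = e^(−2.179) = 0.1131; e^(−k₂τ) = e^(−0.1543) = 0.8571.
C_D = 0.575×0.832/(0.0407−0.575) × (0.1131−0.8571) = (-0.8954)×(-0.7439) = 0.6661 mol/L.
C_A = C_{A0}e^(−k₁τ) = 0.09412 mol/L, so C_U = C_{A0}−C_A−C_D = 0.07178 mol/L; C_D/C_U = 9.28.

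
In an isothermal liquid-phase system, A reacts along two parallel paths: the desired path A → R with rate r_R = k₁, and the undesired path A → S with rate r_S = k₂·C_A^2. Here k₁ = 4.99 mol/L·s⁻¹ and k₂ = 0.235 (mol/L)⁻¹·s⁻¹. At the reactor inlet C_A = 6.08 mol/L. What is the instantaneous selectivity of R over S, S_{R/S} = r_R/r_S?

S_{R/S} = r_R/r_S = (k₁)/(k₂·C_A^2) = (k₁/k₂)·C_A^-2.
= (4.99) / (0.235×6.080^2) = 4.990/8.687 = 0.574.
The undesired path is higher order in A, so low C_A (CSTR or dilute feed) favours R.

0.574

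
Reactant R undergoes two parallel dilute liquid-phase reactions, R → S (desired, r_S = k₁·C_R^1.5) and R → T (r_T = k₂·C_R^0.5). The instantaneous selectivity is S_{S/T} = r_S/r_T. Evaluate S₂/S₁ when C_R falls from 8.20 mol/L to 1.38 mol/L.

S_{S/T} = (k₁/k₂)·C_R, so S₂/S₁ = (C_{R,2}/C_{R,1}).
= 1.38/8.20 = 0.168.

0.168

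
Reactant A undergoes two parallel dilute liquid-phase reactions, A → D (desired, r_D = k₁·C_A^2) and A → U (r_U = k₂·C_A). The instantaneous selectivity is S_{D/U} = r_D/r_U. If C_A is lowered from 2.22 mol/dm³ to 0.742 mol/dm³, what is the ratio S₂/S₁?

0.334

S_{D/U} = (k₁/k₂)·C_A, so S₂/S₁ = (C_{A,2}/C_{A,1}).
= 0.742/2.22 = 0.334.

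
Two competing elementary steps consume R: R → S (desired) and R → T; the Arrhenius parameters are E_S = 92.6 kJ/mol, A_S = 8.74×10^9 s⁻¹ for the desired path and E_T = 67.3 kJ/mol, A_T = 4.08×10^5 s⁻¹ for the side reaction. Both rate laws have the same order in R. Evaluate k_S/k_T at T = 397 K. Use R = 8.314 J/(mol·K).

10.0

k_S/k_T = (A_S/A_T)·exp[−(E_S−E_T)/(RT)] = (A_S/A_T)·exp[(E_T−E_S)/(RT)].
(E_T−E_S)/(RT) = (67.3−92.6)×10³/(8.314×397) = -25300/3301 = -7.665.
k_S/k_T = (8.74×10^9/4.08×10^5)·exp(-7.665) = 21422 × 4.689×10^-4 = 10.0.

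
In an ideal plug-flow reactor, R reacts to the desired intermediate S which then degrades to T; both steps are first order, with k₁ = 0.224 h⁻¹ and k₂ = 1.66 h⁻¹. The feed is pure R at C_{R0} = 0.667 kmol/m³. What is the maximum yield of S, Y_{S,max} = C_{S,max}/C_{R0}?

For a first-order series the maximum intermediate yield is C_{S,max}/C_{R0} = (k₁/k₂)^[k₂/(k₂−k₁)].
= (0.224/1.66)^(1.66/(1.66−0.224)) = (0.1349)^(1.156) = 0.09873.

0.0987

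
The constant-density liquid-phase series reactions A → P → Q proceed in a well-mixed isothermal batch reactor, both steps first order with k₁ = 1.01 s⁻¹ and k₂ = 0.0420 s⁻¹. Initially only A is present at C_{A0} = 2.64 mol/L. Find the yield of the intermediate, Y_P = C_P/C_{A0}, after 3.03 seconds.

For first-order series with pure A initially, C_P(t) = k₁C_{A0}/(k₂−k₁)·(e^(−k₁t) − e^(−k₂t)).
e^(−k₁t) = e^(−1.01×3.03) = e^(−3.060) = 0.04687; e^(−k₂t) = e^(−0.1273) = 0.8805.
C_P = 1.01×2.64/(0.0420−1.01) × (0.04687−0.8805) = (-2.755)×(-0.8336) = 2.296 mol/L.
Y_P = C_P/C_{A0} = 2.296/2.64 = 0.870.

0.870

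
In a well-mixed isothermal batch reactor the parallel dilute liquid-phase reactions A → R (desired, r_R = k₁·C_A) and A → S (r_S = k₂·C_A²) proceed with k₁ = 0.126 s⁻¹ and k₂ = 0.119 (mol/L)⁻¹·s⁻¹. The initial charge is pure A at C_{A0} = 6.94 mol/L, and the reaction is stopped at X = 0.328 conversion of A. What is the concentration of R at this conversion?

0.355 mol/L

C_A = C_{A0}(1−X) = 4.664 mol/L.
Along a PFR/batch, dC_R/dC_A = −r_R/(r_R+r_S) = −k₁/(k₁+k₂·C_A).
Integrating from C_{A0} to C_A: C_R = (0.126/0.119)·ln[(0.126+0.119·6.94)/(0.126+0.119·4.66)] = 1.059·ln(0.9519/0.6810) = 0.3546 mol/L.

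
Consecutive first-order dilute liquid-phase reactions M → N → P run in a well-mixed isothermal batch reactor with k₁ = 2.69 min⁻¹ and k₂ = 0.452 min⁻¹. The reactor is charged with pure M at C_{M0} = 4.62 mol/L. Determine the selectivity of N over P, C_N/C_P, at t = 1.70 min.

1.23

For first-order series with pure M initially, C_N(t) = k₁C_{M0}/(k₂−k₁)·(e^(−k₁t) − e^(−k₂t)).
e^(−k₁t) = e^(−2.69×1.70) = e^(−4.573) = 0.01033; e^(−k₂t) = e^(−0.7684) = 0.4638.
C_N = 2.69×4.62/(0.452−2.69) × (0.01033−0.4638) = (-5.553)×(-0.4534) = 2.518 mol/L.
C_M = C_{M0}e^(−k₁t) = 0.04771 mol/L, so C_P = C_{M0}−C_M−C_N = 2.054 mol/L; C_N/C_P = 1.23.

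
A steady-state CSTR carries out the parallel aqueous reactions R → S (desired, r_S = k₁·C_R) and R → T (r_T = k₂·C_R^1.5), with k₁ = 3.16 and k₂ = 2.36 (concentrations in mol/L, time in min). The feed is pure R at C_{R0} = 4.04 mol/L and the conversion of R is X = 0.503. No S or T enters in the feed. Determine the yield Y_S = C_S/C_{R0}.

0.244

Exit C_R = C_{R0}(1−X) = 4.04×0.497 = 2.008 mol/L.
A CSTR operates uniformly at the exit composition, giving r_S = 6.345 and r_T = 6.715 (each k·C_R^n at C_R = 2.008).
Fraction of consumed R going to S: r_S/(r_S+r_T) = 0.4858.
C_S = 0.4858·C_{R0}·X = 0.4858×4.04×0.503 = 0.987 mol/L; Y_S = C_S/C_{R0} = 0.244.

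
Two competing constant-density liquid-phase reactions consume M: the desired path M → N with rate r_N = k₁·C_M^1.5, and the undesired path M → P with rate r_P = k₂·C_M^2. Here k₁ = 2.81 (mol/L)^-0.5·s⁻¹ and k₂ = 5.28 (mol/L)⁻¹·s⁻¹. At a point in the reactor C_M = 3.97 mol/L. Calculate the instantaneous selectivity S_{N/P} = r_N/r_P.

0.267

S_{N/P} = r_N/r_P = (k₁·C_M^1.5)/(k₂·C_M^2) = (k₁/k₂)·C_M^-0.5.
= (2.81×3.970^1.5) / (5.28×3.970^2) = 22.23/83.22 = 0.267.
The undesired path is higher order in M, so low C_M (CSTR or dilute feed) favours N.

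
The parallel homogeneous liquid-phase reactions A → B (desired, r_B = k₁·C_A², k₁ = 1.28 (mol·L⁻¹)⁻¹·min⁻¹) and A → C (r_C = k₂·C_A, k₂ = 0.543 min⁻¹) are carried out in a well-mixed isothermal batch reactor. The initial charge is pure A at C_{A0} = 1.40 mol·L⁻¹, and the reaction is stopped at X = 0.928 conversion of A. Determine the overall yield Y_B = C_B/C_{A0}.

0.551

C_A = C_{A0}(1−X) = 0.1008 mol·L⁻¹.
Along a PFR/batch, dC_C/dC_A = −r_C/(r_B+r_C) = −k₂/(k₂+k₁·C_A).
Integrating from C_{A0} to C_A: C_C = (0.543/1.28)·ln[(0.543+1.28·1.40)/(0.543+1.28·0.101)] = 0.4242·ln(2.335/0.6720) = 0.5284 mol·L⁻¹.
Then C_B = (C_{A0}−C_A) − C_C = 1.299 − 0.5284 = 0.7708 mol·L⁻¹.
Y_B = C_B/C_{A0} = 0.7708/1.40 = 0.551.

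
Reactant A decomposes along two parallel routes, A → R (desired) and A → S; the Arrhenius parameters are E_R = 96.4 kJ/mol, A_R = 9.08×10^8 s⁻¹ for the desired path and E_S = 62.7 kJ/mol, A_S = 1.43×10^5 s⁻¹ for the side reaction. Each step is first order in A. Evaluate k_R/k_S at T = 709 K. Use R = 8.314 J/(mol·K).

20.9

Since both paths have the same order in A, the concentration cancels and S_{R/S} = k_R/k_S = (A_R/A_S)·exp[(E_S−E_R)/(RT)].
(E_S−E_R)/(RT) = (62.7−96.4)×10³/(8.314×709) = -33700/5895 = -5.717.
k_R/k_S = (9.08×10^8/1.43×10^5)·exp(-5.717) = 6350 × 0.003289 = 20.9.
Since E_R > E_S, raising the temperature improves selectivity toward R.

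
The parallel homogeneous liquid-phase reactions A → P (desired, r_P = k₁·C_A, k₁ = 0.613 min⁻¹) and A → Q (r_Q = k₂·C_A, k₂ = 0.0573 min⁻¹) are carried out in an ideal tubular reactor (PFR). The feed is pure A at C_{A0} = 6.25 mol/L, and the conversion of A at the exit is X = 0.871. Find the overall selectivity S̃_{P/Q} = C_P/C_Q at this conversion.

10.7

C_A = C_{A0}(1−X) = 0.8063 mol/L.
Both paths are first order in A, so the instantaneous fraction to P is constant: dC_P/d(−C_A) = k₁/(k₁+k₂) = 0.9145.
C_P = 0.9145·(C_{A0}−C_A) = 0.9145×5.444 = 4.98 mol/L.
C_Q = (C_{A0}−C_A)−C_P = 0.4654 mol/L; S̃_{P/Q} = 4.978/0.4654 = 10.7.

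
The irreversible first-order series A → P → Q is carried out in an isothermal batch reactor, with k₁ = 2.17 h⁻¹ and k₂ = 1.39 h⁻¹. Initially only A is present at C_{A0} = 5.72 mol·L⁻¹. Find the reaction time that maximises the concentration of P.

Setting dC_P/dt = 0 gives t_opt = ln(k₂/k₁)/(k₂−k₁).
= ln(1.39/2.17)/(1.39−2.17) = ln(0.6406)/-0.7800 = -0.4454/-0.7800 = 0.571 h.

0.571 h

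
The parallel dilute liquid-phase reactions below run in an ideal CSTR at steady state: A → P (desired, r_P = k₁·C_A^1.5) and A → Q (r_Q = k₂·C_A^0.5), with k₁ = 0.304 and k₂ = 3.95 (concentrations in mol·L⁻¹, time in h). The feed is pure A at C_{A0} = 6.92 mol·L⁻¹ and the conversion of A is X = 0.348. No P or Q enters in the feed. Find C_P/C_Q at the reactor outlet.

0.347

Exit C_A = C_{A0}(1−X) = 6.92×0.652 = 4.512 mol·L⁻¹.
A CSTR operates uniformly at the exit composition, giving r_P = 2.913 and r_Q = 8.390 (each k·C_A^n at C_A = 4.512).
Overall selectivity = C_P/C_Q = r_Pτ/(r_Qτ) = r_P/r_Q = 0.347.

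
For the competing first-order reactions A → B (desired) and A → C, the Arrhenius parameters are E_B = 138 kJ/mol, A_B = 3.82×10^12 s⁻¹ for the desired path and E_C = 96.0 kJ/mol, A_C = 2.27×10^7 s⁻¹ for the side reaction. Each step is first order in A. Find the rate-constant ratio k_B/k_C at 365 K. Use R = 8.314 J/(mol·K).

Since both paths have the same order in A, the concentration cancels and S_{B/C} = k_B/k_C = (A_B/A_C)·exp[(E_C−E_B)/(RT)].
(E_C−E_B)/(RT) = (96.0−138)×10³/(8.314×365) = -42000/3035 = -13.84.
k_B/k_C = (3.82×10^12/2.27×10^7)·exp(-13.84) = 1.683×10^5 × 9.755×10^-7 = 0.164.
Since E_B > E_C, raising the temperature improves selectivity toward B.

0.164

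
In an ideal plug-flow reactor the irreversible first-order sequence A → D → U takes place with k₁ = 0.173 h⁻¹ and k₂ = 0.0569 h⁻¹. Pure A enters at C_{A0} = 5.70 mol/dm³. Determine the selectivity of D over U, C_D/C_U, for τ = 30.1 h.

0.355

Solving the coupled first-order balances gives C_D(τ) = [k₁/(k₂−k₁)]·C_{A0}·(e^(−k₁τ) − e^(−k₂τ)).
e^(−k₁τ) = e^(−0.173×30.1) = e^(−5.207) = 0.005476; e^(−k₂τ) = e^(−1.713) = 0.1804.
C_D = 0.173×5.70/(0.0569−0.173) × (0.005476−0.1804) = (-8.494)×(-0.1749) = 1.486 mol/dm³.
C_A = C_{A0}e^(−k₁τ) = 0.03122 mol/dm³, so C_U = C_{A0}−C_A−C_D = 4.183 mol/dm³; C_D/C_U = 0.355.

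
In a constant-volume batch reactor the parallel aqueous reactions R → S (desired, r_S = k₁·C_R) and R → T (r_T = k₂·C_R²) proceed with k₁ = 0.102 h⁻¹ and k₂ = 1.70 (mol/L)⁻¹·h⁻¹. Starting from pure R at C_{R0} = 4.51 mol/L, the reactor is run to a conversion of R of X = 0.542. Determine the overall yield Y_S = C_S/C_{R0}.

0.0102

C_R = C_{R0}(1−X) = 2.066 mol/L.
Along a PFR/batch, dC_S/dC_R = −r_S/(r_S+r_T) = −k₁/(k₁+k₂·C_R).
Integrating from C_{R0} to C_R: C_S = (0.102/1.70)·ln[(0.102+1.70·4.51)/(0.102+1.70·2.07)] = 0.06000·ln(7.769/3.613) = 0.04593 mol/L.
Y_S = C_S/C_{R0} = 0.04593/4.51 = 0.0102.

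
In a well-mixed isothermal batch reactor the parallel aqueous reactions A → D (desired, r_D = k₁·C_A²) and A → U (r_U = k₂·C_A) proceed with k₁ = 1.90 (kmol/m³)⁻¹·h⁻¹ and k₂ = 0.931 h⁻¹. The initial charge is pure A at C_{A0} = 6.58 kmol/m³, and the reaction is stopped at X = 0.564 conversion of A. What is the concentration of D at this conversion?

C_A = C_{A0}(1−X) = 2.869 kmol/m³.
Along a PFR/batch, dC_U/dC_A = −r_U/(r_D+r_U) = −k₂/(k₂+k₁·C_A).
Integrating from C_{A0} to C_A: C_U = (0.931/1.90)·ln[(0.931+1.90·6.58)/(0.931+1.90·2.87)] = 0.4900·ln(13.43/6.382) = 0.3647 kmol/m³.
Then C_D = (C_{A0}−C_A) − C_U = 3.711 − 0.3647 = 3.346 kmol/m³.

3.35 kmol/m³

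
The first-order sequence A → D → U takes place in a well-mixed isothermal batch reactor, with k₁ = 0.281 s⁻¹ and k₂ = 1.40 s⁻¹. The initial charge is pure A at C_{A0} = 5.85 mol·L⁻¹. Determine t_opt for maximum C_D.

1.44 s

The intermediate peaks when r₁ = r₂, i.e. k₁e^(−k₁t) = k₂e^(−k₂t), giving t_opt = ln(k₂/k₁)/(k₂−k₁).
= ln(1.40/0.281)/(1.40−0.281) = ln(4.982)/1.119 = 1.606/1.119 = 1.44 s.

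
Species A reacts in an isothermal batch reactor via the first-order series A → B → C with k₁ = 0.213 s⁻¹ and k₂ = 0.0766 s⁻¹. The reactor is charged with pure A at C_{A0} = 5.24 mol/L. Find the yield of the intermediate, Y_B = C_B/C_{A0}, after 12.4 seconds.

The intermediate concentration in a first-order A→B→C sequence is C_B = k₁C_{A0}(e^(−k₁t) − e^(−k₂t))/(k₂−k₁).
e^(−k₁t) = e^(−0.213×12.4) = e^(−2.641) = 0.07128; e^(−k₂t) = e^(−0.9498) = 0.3868.
C_B = 0.213×5.24/(0.0766−0.213) × (0.07128−0.3868) = (-8.183)×(-0.3155) = 2.582 mol/L.
Y_B = C_B/C_{A0} = 2.582/5.24 = 0.493.

0.493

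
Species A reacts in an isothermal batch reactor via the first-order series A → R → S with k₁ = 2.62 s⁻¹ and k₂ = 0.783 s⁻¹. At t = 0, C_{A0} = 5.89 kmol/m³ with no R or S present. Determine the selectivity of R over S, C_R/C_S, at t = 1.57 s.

For first-order series with pure A initially, C_R(t) = k₁C_{A0}/(k₂−k₁)·(e^(−k₁t) − e^(−k₂t)).
e^(−k₁t) = e^(−2.62×1.57) = e^(−4.113) = 0.01635; e^(−k₂t) = e^(−1.229) = 0.2925.
C_R = 2.62×5.89/(0.783−2.62) × (0.01635−0.2925) = (-8.401)×(-0.2761) = 2.320 kmol/m³.
C_A = C_{A0}e^(−k₁t) = 0.09631 kmol/m³, so C_S = C_{A0}−C_A−C_R = 3.474 kmol/m³; C_R/C_S = 0.668.

0.668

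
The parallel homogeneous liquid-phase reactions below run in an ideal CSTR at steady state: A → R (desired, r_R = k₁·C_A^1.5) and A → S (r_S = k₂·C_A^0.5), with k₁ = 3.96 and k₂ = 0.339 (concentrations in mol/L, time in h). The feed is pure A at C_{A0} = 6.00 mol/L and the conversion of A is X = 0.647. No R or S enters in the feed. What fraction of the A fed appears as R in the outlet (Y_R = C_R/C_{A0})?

0.622

Exit C_A = C_{A0}(1−X) = 6.00×0.353 = 2.118 mol/L.
Rates in a CSTR are evaluated at the outlet concentration: r_R = 3.96×2.118^1.5 = 12.21, r_S = 0.339×2.118^0.5 = 0.4934.
Fraction of consumed A going to R: r_R/(r_R+r_S) = 0.9612.
C_R = 0.9612·C_{A0}·X = 0.9612×6.00×0.647 = 3.73 mol/L; Y_R = C_R/C_{A0} = 0.622.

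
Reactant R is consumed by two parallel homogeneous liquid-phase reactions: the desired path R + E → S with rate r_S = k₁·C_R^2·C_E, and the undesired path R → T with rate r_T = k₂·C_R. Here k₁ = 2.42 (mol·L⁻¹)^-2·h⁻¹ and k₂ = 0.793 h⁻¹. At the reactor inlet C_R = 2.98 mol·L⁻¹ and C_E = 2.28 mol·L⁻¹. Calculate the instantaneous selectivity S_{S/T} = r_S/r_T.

20.7

S_{S/T} = r_S/r_T = (k₁·C_R^2·C_E)/(k₂·C_R) = (k₁/k₂)·C_R·C_E.
= (2.42×2.980^2×2.280) / (0.793×2.980) = 49.00/2.363 = 20.7.
Since the desired path is higher order in R, keeping C_R high (PFR or concentrated feed) favours S.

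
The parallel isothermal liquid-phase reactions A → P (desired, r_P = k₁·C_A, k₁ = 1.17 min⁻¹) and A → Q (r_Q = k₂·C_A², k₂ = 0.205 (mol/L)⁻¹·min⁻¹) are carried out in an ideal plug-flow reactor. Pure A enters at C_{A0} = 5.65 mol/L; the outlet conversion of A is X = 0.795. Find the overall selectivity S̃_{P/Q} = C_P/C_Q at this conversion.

C_A = C_{A0}(1−X) = 1.158 mol/L.
Along a PFR/batch, dC_P/dC_A = −r_P/(r_P+r_Q) = −k₁/(k₁+k₂·C_A).
Integrating from C_{A0} to C_A: C_P = (1.17/0.205)·ln[(1.17+0.205·5.65)/(1.17+0.205·1.16)] = 5.707·ln(2.328/1.407) = 2.873 mol/L.
C_Q = (C_{A0}−C_A)−C_P = 1.619 mol/L; S̃_{P/Q} = 2.873/1.619 = 1.77.

1.77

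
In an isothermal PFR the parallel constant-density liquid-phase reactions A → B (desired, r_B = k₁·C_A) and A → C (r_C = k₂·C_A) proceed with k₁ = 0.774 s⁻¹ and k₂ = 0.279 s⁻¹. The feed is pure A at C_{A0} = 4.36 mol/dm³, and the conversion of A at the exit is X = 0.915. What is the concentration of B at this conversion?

2.93 mol/dm³

C_A = C_{A0}(1−X) = 0.3706 mol/dm³.
Both paths are first order in A, so the instantaneous fraction to B is constant: dC_B/d(−C_A) = k₁/(k₁+k₂) = 0.7350.
C_B = 0.7350·(C_{A0}−C_A) = 0.7350×3.989 = 2.93 mol/dm³.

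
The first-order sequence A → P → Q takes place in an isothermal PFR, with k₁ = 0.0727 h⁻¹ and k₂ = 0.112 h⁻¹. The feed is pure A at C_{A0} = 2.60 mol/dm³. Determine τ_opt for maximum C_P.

Setting dC_P/dτ = 0 gives τ_opt = ln(k₂/k₁)/(k₂−k₁).
= ln(0.112/0.0727)/(0.112−0.0727) = ln(1.541)/0.03930 = 0.4322/0.03930 = 11.0 h.

11.0 h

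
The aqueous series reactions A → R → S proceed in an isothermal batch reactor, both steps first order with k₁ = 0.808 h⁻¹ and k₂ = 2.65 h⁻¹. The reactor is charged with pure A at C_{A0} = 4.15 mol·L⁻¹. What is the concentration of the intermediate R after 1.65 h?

0.457 mol·L⁻¹

Solving the coupled first-order balances gives C_R(t) = [k₁/(k₂−k₁)]·C_{A0}·(e^(−k₁t) − e^(−k₂t)).
e^(−k₁t) = e^(−0.808×1.65) = e^(−1.333) = 0.2636; e^(−k₂t) = e^(−4.372) = 0.01262.
C_R = 0.808×4.15/(2.65−0.808) × (0.2636−0.01262) = 1.820×0.2510 = 0.4569 mol·L⁻¹.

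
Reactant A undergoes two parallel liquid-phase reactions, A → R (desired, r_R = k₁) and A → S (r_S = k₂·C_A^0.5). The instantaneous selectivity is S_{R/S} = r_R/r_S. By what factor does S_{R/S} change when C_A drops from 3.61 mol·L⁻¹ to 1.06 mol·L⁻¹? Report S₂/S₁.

1.85

S_{R/S} = (k₁/k₂)·C_A^-0.5, so S₂/S₁ = (C_{A,2}/C_{A,1})^-0.5.
= (1.06/3.61)^(-0.5) = (0.2936)^(-0.5) = 1.85.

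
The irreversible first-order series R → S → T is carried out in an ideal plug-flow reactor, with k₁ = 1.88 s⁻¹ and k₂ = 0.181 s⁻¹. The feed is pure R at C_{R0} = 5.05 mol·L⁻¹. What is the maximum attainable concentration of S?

3.94 mol·L⁻¹

Evaluating C_S at τ_opt = ln(k₂/k₁)/(k₂−k₁) gives C_{S,max}/C_{R0} = (k₁/k₂)^[k₂/(k₂−k₁)].
= (1.88/0.181)^(0.181/(0.181−1.88)) = (10.39)^(-0.1065) = 0.7793.
C_{S,max} = 0.7793×5.05 = 3.94 mol·L⁻¹.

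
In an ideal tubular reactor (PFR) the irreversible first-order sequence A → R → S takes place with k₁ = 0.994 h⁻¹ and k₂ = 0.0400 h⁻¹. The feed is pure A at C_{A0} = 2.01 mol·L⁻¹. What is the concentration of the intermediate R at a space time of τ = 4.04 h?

For first-order series with pure A initially, C_R(τ) = k₁C_{A0}/(k₂−k₁)·(e^(−k₁τ) − e^(−k₂τ)).
e^(−k₁τ) = e^(−0.994×4.04) = e^(−4.016) = 0.01803; e^(−k₂τ) = e^(−0.1616) = 0.8508.
C_R = 0.994×2.01/(0.0400−0.994) × (0.01803−0.8508) = (-2.094)×(-0.8328) = 1.744 mol·L⁻¹.

1.74 mol·L⁻¹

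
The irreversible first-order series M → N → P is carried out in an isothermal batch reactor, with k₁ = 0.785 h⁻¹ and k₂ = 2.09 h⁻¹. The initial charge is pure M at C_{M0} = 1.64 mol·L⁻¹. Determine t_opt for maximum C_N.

The intermediate peaks when r₁ = r₂, i.e. k₁e^(−k₁t) = k₂e^(−k₂t), giving t_opt = ln(k₂/k₁)/(k₂−k₁).
= ln(2.09/0.785)/(2.09−0.785) = ln(2.662)/1.305 = 0.9792/1.305 = 0.750 h.

0.750 h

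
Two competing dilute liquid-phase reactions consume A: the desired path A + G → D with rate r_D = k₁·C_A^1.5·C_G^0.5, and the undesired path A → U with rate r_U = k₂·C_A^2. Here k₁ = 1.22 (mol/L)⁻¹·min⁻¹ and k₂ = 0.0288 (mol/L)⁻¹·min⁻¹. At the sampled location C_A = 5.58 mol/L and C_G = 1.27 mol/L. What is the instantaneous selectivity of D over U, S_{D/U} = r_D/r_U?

20.2

S_{D/U} = r_D/r_U = (k₁·C_A^1.5·C_G^0.5)/(k₂·C_A^2) = (k₁/k₂)·C_A^-0.5·C_G^0.5.
= (1.22×5.580^1.5×1.270^0.5) / (0.0288×5.580^2) = 18.12/0.8967 = 20.2.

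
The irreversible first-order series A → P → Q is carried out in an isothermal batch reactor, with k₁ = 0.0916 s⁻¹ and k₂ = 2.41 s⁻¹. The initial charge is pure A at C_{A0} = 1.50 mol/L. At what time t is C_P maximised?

1.41 s

For first-order series the maximum of C_P occurs at t_opt = ln(k₂/k₁)/(k₂−k₁).
= ln(2.41/0.0916)/(2.41−0.0916) = ln(26.31)/2.318 = 3.270/2.318 = 1.41 s.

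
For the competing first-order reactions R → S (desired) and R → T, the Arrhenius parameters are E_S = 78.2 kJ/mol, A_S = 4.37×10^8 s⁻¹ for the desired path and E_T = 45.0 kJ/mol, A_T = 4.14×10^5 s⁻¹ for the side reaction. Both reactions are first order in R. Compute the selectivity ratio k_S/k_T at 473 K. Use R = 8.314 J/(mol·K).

With equal orders, S_{S/T} = k_S/k_T = (A_S/A_T)·exp[(E_T−E_S)/(RT)].
(E_T−E_S)/(RT) = (45.0−78.2)×10³/(8.314×473) = -33200/3933 = -8.442.
k_S/k_T = (4.37×10^8/4.14×10^5)·exp(-8.442) = 1056 × 2.155×10^-4 = 0.228.

0.228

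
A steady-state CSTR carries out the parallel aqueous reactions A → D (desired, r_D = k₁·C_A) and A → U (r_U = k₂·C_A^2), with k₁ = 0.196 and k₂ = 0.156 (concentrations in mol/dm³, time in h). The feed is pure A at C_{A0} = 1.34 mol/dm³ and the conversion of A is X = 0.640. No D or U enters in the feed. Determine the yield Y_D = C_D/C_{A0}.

0.462

Exit C_A = C_{A0}(1−X) = 1.34×0.360 = 0.4824 mol/dm³.
Rates in a CSTR are evaluated at the outlet concentration: r_D = 0.196×0.4824 = 0.09455, r_U = 0.156×0.4824^2 = 0.03630.
Fraction of consumed A going to D: r_D/(r_D+r_U) = 0.7226.
C_D = 0.7226·C_{A0}·X = 0.7226×1.34×0.640 = 0.620 mol/dm³; Y_D = C_D/C_{A0} = 0.462.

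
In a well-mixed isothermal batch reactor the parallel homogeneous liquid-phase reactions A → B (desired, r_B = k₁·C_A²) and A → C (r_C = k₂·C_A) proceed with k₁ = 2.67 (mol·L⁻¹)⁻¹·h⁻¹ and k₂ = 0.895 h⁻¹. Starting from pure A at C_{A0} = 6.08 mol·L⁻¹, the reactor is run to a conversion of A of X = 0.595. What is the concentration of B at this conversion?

C_A = C_{A0}(1−X) = 2.462 mol·L⁻¹.
Along a PFR/batch, dC_C/dC_A = −r_C/(r_B+r_C) = −k₂/(k₂+k₁·C_A).
Integrating from C_{A0} to C_A: C_C = (0.895/2.67)·ln[(0.895+2.67·6.08)/(0.895+2.67·2.46)] = 0.3352·ln(17.13/7.470) = 0.2782 mol·L⁻¹.
Then C_B = (C_{A0}−C_A) − C_C = 3.618 − 0.2782 = 3.339 mol·L⁻¹.

3.34 mol·L⁻¹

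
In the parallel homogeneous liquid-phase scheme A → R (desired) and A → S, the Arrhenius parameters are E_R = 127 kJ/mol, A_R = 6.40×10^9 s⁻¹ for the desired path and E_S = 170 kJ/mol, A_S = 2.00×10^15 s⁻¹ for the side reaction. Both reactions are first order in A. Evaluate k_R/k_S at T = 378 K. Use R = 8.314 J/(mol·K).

Since both paths have the same order in A, the concentration cancels and S_{R/S} = k_R/k_S = (A_R/A_S)·exp[(E_S−E_R)/(RT)].
(E_S−E_R)/(RT) = (170−127)×10³/(8.314×378) = 43000/3143 = 13.68.
k_R/k_S = (6.40×10^9/2.00×10^15)·exp(13.68) = 3.200×10^-6 × 8.755×10^5 = 2.80.

2.80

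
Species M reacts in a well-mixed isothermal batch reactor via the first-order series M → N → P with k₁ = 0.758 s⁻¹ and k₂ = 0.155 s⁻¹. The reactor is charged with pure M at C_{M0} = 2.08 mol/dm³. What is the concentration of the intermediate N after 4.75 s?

1.18 mol/dm³

For first-order series with pure M initially, C_N(t) = k₁C_{M0}/(k₂−k₁)·(e^(−k₁t) − e^(−k₂t)).
e^(−k₁t) = e^(−0.758×4.75) = e^(−3.601) = 0.02731; e^(−k₂t) = e^(−0.7362) = 0.4789.
C_N = 0.758×2.08/(0.155−0.758) × (0.02731−0.4789) = (-2.615)×(-0.4516) = 1.181 mol/dm³.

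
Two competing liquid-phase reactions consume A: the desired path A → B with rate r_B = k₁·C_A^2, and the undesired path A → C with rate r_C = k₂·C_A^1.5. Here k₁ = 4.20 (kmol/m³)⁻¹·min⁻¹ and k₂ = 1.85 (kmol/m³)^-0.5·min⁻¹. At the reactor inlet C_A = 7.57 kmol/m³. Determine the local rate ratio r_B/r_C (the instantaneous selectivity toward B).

6.25

S_{B/C} = r_B/r_C = (k₁·C_A^2)/(k₂·C_A^1.5) = (k₁/k₂)·C_A^0.5.
= (4.20×7.570^2) / (1.85×7.570^1.5) = 240.7/38.53 = 6.25.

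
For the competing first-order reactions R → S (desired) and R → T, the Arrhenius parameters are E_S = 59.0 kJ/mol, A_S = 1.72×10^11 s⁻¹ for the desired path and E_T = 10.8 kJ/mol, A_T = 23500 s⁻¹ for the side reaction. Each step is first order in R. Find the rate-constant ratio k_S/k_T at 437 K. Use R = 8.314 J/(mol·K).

12.7

Since both paths have the same order in R, the concentration cancels and S_{S/T} = k_S/k_T = (A_S/A_T)·exp[(E_T−E_S)/(RT)].
(E_T−E_S)/(RT) = (10.8−59.0)×10³/(8.314×437) = -48200/3633 = -13.27.
k_S/k_T = (1.72×10^11/23500)·exp(-13.27) = 7.319×10^6 × 1.732×10^-6 = 12.7.
Since E_S > E_T, raising the temperature improves selectivity toward S.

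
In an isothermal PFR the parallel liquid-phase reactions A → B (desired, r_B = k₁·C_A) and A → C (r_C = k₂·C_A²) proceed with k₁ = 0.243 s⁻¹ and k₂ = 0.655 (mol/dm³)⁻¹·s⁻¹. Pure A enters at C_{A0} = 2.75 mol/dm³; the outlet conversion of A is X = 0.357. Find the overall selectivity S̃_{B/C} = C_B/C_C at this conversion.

0.166

C_A = C_{A0}(1−X) = 1.768 mol/dm³.
Along a PFR/batch, dC_B/dC_A = −r_B/(r_B+r_C) = −k₁/(k₁+k₂·C_A).
Integrating from C_{A0} to C_A: C_B = (0.243/0.655)·ln[(0.243+0.655·2.75)/(0.243+0.655·1.77)] = 0.3710·ln(2.044/1.401) = 0.1401 mol/dm³.
C_C = (C_{A0}−C_A)−C_B = 0.8416 mol/dm³; S̃_{B/C} = 0.1401/0.8416 = 0.166.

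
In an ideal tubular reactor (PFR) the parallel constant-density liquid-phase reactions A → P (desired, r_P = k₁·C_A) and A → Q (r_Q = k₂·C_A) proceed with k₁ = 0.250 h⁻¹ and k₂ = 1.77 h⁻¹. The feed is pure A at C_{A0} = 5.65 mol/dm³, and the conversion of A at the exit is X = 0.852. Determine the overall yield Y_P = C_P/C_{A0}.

0.105

C_A = C_{A0}(1−X) = 0.8362 mol/dm³.
Both paths are first order in A, so the instantaneous fraction to P is constant: dC_P/d(−C_A) = k₁/(k₁+k₂) = 0.1238.
C_P = 0.1238·(C_{A0}−C_A) = 0.1238×4.814 = 0.596 mol/dm³.
Y_P = C_P/C_{A0} = 0.5958/5.65 = 0.105.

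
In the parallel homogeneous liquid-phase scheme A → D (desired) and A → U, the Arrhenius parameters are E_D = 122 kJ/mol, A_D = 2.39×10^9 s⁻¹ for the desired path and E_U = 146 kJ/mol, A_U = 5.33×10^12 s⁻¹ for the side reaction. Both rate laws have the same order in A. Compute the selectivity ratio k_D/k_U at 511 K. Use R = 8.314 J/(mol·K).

0.127

With equal orders, S_{D/U} = k_D/k_U = (A_D/A_U)·exp[(E_U−E_D)/(RT)].
(E_U−E_D)/(RT) = (146−122)×10³/(8.314×511) = 24000/4248 = 5.649.
k_D/k_U = (2.39×10^9/5.33×10^12)·exp(5.649) = 4.484×10^-4 × 284.0 = 0.127.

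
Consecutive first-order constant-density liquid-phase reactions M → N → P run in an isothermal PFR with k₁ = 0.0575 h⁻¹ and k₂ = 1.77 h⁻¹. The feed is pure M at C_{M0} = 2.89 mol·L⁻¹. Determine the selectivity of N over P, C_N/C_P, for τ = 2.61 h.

Solving the coupled first-order balances gives C_N(τ) = [k₁/(k₂−k₁)]·C_{M0}·(e^(−k₁τ) − e^(−k₂τ)).
e^(−k₁τ) = e^(−0.0575×2.61) = e^(−0.1501) = 0.8606; e^(−k₂τ) = e^(−4.620) = 0.009856.
C_N = 0.0575×2.89/(1.77−0.0575) × (0.8606−0.009856) = 0.09704×0.8508 = 0.08256 mol·L⁻¹.
C_M = C_{M0}e^(−k₁τ) = 2.487 mol·L⁻¹, so C_P = C_{M0}−C_M−C_N = 0.3202 mol·L⁻¹; C_N/C_P = 0.258.

0.258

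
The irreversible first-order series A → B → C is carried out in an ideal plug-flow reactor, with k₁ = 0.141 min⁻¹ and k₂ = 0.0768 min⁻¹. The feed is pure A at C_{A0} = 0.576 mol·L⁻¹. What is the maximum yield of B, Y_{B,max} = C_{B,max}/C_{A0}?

0.483

Evaluating C_B at τ_opt = ln(k₂/k₁)/(k₂−k₁) gives C_{B,max}/C_{A0} = (k₁/k₂)^[k₂/(k₂−k₁)].
= (0.141/0.0768)^(0.0768/(0.0768−0.141)) = (1.836)^(-1.196) = 0.4835.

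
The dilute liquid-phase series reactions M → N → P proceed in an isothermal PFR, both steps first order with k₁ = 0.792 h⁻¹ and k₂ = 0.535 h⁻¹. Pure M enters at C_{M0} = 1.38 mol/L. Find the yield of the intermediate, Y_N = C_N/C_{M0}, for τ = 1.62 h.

For first-order series with pure M initially, C_N(τ) = k₁C_{M0}/(k₂−k₁)·(e^(−k₁τ) − e^(−k₂τ)).
e^(−k₁τ) = e^(−0.792×1.62) = e^(−1.283) = 0.2772; e^(−k₂τ) = e^(−0.8667) = 0.4203.
C_N = 0.792×1.38/(0.535−0.792) × (0.2772−0.4203) = (-4.253)×(-0.1431) = 0.6088 mol/L.
Y_N = C_N/C_{M0} = 0.6088/1.38 = 0.441.

0.441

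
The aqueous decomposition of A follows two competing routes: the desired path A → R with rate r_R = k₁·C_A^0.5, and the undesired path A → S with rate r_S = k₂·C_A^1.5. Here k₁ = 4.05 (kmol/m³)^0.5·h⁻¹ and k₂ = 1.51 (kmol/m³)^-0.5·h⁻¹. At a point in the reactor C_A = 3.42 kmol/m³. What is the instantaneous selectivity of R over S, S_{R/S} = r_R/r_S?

S_{R/S} = r_R/r_S = (k₁·C_A^0.5)/(k₂·C_A^1.5) = (k₁/k₂)·C_A⁻¹.
= (4.05×3.420^0.5) / (1.51×3.420^1.5) = 7.490/9.550 = 0.784.
The undesired path is higher order in A, so low C_A (CSTR or dilute feed) favours R.

0.784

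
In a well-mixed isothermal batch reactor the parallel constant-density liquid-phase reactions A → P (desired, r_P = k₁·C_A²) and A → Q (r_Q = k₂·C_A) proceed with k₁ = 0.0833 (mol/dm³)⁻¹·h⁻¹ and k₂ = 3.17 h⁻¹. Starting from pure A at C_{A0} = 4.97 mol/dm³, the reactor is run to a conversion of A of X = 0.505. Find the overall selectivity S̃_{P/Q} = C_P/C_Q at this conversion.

C_A = C_{A0}(1−X) = 2.460 mol/dm³.
Along a PFR/batch, dC_Q/dC_A = −r_Q/(r_P+r_Q) = −k₂/(k₂+k₁·C_A).
Integrating from C_{A0} to C_A: C_Q = (3.17/0.0833)·ln[(3.17+0.0833·4.97)/(3.17+0.0833·2.46)] = 38.06·ln(3.584/3.375) = 2.287 mol/dm³.
Then C_P = (C_{A0}−C_A) − C_Q = 2.510 − 2.287 = 0.2225 mol/dm³.
S̃_{P/Q} = C_P/C_Q = 0.2225/2.287 = 0.0973.

0.0973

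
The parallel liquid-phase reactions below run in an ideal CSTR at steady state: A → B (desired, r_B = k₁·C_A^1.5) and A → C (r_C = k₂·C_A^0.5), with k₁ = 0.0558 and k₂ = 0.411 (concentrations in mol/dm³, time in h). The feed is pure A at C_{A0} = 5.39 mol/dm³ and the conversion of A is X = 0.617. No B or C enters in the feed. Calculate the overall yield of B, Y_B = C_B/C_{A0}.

Exit C_A = C_{A0}(1−X) = 5.39×0.383 = 2.064 mol/dm³.
In a CSTR the entire volume is at exit conditions, so r_B = 0.0558×2.064^1.5 = 0.1655 and r_C = 0.411×2.064^0.5 = 0.5905.
Fraction of consumed A going to B: r_B/(r_B+r_C) = 0.2189.
C_B = 0.2189·C_{A0}·X = 0.2189×5.39×0.617 = 0.728 mol/dm³; Y_B = C_B/C_{A0} = 0.135.

0.135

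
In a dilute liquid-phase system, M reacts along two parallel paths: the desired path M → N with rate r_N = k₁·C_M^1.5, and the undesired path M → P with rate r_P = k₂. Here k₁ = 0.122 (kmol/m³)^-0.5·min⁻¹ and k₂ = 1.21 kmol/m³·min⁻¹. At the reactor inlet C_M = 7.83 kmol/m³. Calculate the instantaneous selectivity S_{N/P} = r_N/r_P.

S_{N/P} = r_N/r_P = (k₁·C_M^1.5)/(k₂) = (k₁/k₂)·C_M^1.5.
= (0.122×7.830^1.5) / (1.21) = 2.673/1.210 = 2.21.
Since the desired path is higher order in M, keeping C_M high (PFR or concentrated feed) favours N.

2.21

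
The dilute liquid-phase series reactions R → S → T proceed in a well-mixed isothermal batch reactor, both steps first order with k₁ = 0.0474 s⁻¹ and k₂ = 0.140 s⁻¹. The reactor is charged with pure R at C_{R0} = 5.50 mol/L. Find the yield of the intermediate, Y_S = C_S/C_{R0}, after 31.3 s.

The intermediate concentration in a first-order A→B→C sequence is C_S = k₁C_{R0}(e^(−k₁t) − e^(−k₂t))/(k₂−k₁).
e^(−k₁t) = e^(−0.0474×31.3) = e^(−1.484) = 0.2268; e^(−k₂t) = e^(−4.382) = 0.01250.
C_S = 0.0474×5.50/(0.140−0.0474) × (0.2268−0.01250) = 2.815×0.2143 = 0.6034 mol/L.
Y_S = C_S/C_{R0} = 0.6034/5.50 = 0.110.

0.110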